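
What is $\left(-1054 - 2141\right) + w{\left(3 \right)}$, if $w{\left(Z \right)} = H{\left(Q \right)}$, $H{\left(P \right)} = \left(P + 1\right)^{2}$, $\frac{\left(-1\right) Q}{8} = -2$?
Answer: $-2906$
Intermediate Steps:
$Q = 16$ ($Q = \left(-8\right) \left(-2\right) = 16$)
$H{\left(P \right)} = \left(1 + P\right)^{2}$
$w{\left(Z \right)} = 289$ ($w{\left(Z \right)} = \left(1 + 16\right)^{2} = 17^{2} = 289$)
$\left(-1054 - 2141\right) + w{\left(3 \right)} = \left(-1054 - 2141\right) + 289 = -3195 + 289 = -2906$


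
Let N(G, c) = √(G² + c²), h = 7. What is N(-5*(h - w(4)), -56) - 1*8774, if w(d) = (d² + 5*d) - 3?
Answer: -8774 + 2*√5009 ≈ -8632.5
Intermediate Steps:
w(d) = -3 + d² + 5*d
N(-5*(h - w(4)), -56) - 1*8774 = √((-5*(7 - (-3 + 4² + 5*4)))² + (-56)²) - 1*8774 = √((-5*(7 - (-3 + 16 + 20)))² + 3136) - 8774 = √((-5*(7 - 1*33))² + 3136) - 8774 = √((-5*(7 - 33))² + 3136) - 8774 = √((-5*(-26))² + 3136) - 8774 = √(130² + 3136) - 8774 = √(16900 + 3136) - 8774 = √20036 - 8774 = 2*√5009 - 8774 = -8774 + 2*√5009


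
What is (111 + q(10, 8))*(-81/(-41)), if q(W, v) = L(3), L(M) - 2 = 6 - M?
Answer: 9396/41 ≈ 229.17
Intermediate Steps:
L(M) = 8 - M (L(M) = 2 + (6 - M) = 8 - M)
q(W, v) = 5 (q(W, v) = 8 - 1*3 = 8 - 3 = 5)
(111 + q(10, 8))*(-81/(-41)) = (111 + 5)*(-81/(-41)) = 116*(-81*(-1/41)) = 116*(81/41) = 9396/41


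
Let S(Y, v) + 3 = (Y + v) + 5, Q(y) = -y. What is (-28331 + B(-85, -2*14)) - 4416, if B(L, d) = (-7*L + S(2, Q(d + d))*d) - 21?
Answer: -33853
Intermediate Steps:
S(Y, v) = 2 + Y + v (S(Y, v) = -3 + ((Y + v) + 5) = -3 + (5 + Y + v) = 2 + Y + v)
B(L, d) = -21 - 7*L + d*(4 - 2*d) (B(L, d) = (-7*L + (2 + 2 - (d + d))*d) - 21 = (-7*L + (2 + 2 - 2*d)*d) - 21 = (-7*L + (4 - 2*d)*d) - 21 = (-7*L + d*(4 - 2*d)) - 21 = -21 - 7*L + d*(4 - 2*d))
(-28331 + B(-85, -2*14)) - 4416 = (-28331 + (-21 - 7*(-85) - 2*(-2*14)*(-2 - 2*14))) - 4416 = (-28331 + (-21 + 595 - 2*(-28)*(-2 - 28))) - 4416 = (-28331 + (-21 + 595 - 2*(-28)*(-30))) - 4416 = (-28331 + (-21 + 595 - 1680)) - 4416 = (-28331 - 1106) - 4416 = -29437 - 4416 = -33853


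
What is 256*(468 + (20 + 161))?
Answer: 166144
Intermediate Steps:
256*(468 + (20 + 161)) = 256*(468 + 181) = 256*649 = 166144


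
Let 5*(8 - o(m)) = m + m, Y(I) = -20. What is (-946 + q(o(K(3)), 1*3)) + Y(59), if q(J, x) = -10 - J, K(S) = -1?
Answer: -4922/5 ≈ -984.40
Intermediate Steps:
o(m) = 8 - 2*m/5 (o(m) = 8 - (m + m)/5 = 8 - 2*m/5)
(-946 + q(o(K(3)), 1*3)) + Y(59) = (-946 + (-10 - (8 - ⅖*(-1)))) - 20 = (-946 + (-10 - (8 + ⅖))) - 20 = (-946 + (-10 - 1*42/5)) - 20 = (-946 + (-10 - 42/5)) - 20 = (-946 - 92/5) - 20 = -4822/5 - 20 = -4922/5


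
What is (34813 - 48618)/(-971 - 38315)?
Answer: 13805/39286 ≈ 0.35140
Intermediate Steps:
(34813 - 48618)/(-971 - 38315) = -13805/(-39286) = -13805*(-1/39286) = 13805/39286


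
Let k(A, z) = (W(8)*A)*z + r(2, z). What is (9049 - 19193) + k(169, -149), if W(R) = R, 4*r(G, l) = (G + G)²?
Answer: -211588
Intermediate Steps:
r(G, l) = G² (r(G, l) = (G + G)²/4 = (2*G)²/4 = (4*G²)/4 = G²)
k(A, z) = 4 + 8*A*z (k(A, z) = (8*A)*z + 2² = 8*A*z + 4 = 4 + 8*A*z)
(9049 - 19193) + k(169, -149) = (9049 - 19193) + (4 + 8*169*(-149)) = -10144 + (4 - 201448) = -10144 - 201444 = -211588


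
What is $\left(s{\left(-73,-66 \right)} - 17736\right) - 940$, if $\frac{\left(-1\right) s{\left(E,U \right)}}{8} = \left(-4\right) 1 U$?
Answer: $-20788$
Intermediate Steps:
$s{\left(E,U \right)} = 32 U$ ($s{\left(E,U \right)} = - 8 \left(-4\right) 1 U = - 8 \left(- 4 U\right) = 32 U$)
$\left(s{\left(-73,-66 \right)} - 17736\right) - 940 = \left(32 \left(-66\right) - 17736\right) - 940 = \left(-2112 - 17736\right) - 940 = -19848 - 940 = -20788$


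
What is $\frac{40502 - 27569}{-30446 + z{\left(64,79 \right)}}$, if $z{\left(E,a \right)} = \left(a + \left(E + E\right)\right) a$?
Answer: $- \frac{12933}{14093} \approx -0.91769$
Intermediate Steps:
$z{\left(E,a \right)} = a \left(a + 2 E\right)$ ($z{\left(E,a \right)} = \left(a + 2 E\right) a = a \left(a + 2 E\right)$)
$\frac{40502 - 27569}{-30446 + z{\left(64,79 \right)}} = \frac{40502 - 27569}{-30446 + 79 \left(79 + 2 \cdot 64\right)} = \frac{12933}{-30446 + 79 \left(79 + 128\right)} = \frac{12933}{-30446 + 79 \cdot 207} = \frac{12933}{-30446 + 16353} = \frac{12933}{-14093} = 12933 \left(- \frac{1}{14093}\right) = - \frac{12933}{14093}$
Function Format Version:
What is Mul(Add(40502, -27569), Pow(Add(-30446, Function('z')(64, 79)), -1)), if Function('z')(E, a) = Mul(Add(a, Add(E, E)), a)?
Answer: Rational(-12933, 14093) ≈ -0.91769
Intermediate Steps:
Function('z')(E, a) = Mul(a, Add(a, Mul(2, E))) (Function('z')(E, a) = Mul(Add(a, Mul(2, E)), a) = Mul(a, Add(a, Mul(2, E))))
Mul(Add(40502, -27569), Pow(Add(-30446, Function('z')(64, 79)), -1)) = Mul(Add(40502, -27569), Pow(Add(-30446, Mul(79, Add(79, Mul(2, 64)))), -1)) = Mul(12933, Pow(Add(-30446, Mul(79, Add(79, 128))), -1)) = Mul(12933, Pow(Add(-30446, Mul(79, 207)), -1)) = Mul(12933, Pow(Add(-30446, 16353), -1)) = Mul(12933, Pow(-14093, -1)) = Mul(12933, Rational(-1, 14093)) = Rational(-12933, 14093)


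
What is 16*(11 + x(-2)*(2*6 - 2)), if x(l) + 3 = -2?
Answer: -624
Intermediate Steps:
x(l) = -5 (x(l) = -3 - 2 = -5)
16*(11 + x(-2)*(2*6 - 2)) = 16*(11 - 5*(2*6 - 2)) = 16*(11 - 5*(12 - 2)) = 16*(11 - 5*10) = 16*(11 - 50) = 16*(-39) = -624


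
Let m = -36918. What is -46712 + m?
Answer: -83630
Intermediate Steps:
-46712 + m = -46712 - 36918 = -83630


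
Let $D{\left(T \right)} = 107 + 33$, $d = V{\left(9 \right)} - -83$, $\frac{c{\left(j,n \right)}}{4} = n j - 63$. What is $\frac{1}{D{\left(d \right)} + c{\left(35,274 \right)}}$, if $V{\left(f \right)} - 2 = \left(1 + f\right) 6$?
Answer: $\frac{1}{38248} \approx 2.6145 \cdot 10^{-5}$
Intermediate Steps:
$c{\left(j,n \right)} = -252 + 4 j n$ ($c{\left(j,n \right)} = 4 \left(n j - 63\right) = 4 \left(j n - 63\right) = 4 \left(-63 + j n\right) = -252 + 4 j n$)
$V{\left(f \right)} = 8 + 6 f$ ($V{\left(f \right)} = 2 + \left(1 + f\right) 6 = 2 + \left(6 + 6 f\right) = 8 + 6 f$)
$d = 145$ ($d = \left(8 + 6 \cdot 9\right) - -83 = \left(8 + 54\right) + 83 = 62 + 83 = 145$)
$D{\left(T \right)} = 140$
$\frac{1}{D{\left(d \right)} + c{\left(35,274 \right)}} = \frac{1}{140 - \left(252 - 38360\right)} = \frac{1}{140 + \left(-252 + 38360\right)} = \frac{1}{140 + 38108} = \frac{1}{38248}$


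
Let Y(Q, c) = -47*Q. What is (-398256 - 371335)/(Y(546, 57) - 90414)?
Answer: 769591/116076 ≈ 6.6301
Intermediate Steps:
(-398256 - 371335)/(Y(546, 57) - 90414) = (-398256 - 371335)/(-47*546 - 90414) = -769591/(-25662 - 90414) = -769591/(-116076) = -769591*(-1/116076) = 769591/116076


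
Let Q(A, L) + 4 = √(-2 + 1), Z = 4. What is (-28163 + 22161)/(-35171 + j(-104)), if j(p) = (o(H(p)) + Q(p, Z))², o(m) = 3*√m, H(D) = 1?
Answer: 211096342/1236999245 - 12004*I/1236999245 ≈ 0.17065 - 9.7041e-6*I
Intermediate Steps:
Q(A, L) = -4 + I (Q(A, L) = -4 + √(-2 + 1) = -4 + √(-1) = -4 + I)
j(p) = (-1 + I)² (j(p) = (3*√1 + (-4 + I))² = (3*1 + (-4 + I))² = (3 + (-4 + I))² = (-1 + I)²)
(-28163 + 22161)/(-35171 + j(-104)) = (-28163 + 22161)/(-35171 + (-1 + I)²) = -6002/(-35171 + (-1 + I)²)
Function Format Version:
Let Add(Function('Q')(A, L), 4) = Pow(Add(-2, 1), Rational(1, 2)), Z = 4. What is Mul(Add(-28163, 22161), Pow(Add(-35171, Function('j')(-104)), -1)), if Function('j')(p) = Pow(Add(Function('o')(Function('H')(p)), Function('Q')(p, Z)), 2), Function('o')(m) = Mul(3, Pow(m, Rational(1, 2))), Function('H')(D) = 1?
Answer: Add(Rational(211096342, 1236999245), Mul(Rational(-12004, 1236999245), I)) ≈ Add(0.17065, Mul(-9.7041e-6, I))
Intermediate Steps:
Function('Q')(A, L) = Add(-4, I) (Function('Q')(A, L) = Add(-4, Pow(Add(-2, 1), Rational(1, 2))) = Add(-4, Pow(-1, Rational(1, 2))) = Add(-4, I))
Function('j')(p) = Pow(Add(-1, I), 2) (Function('j')(p) = Pow(Add(Mul(3, Pow(1, Rational(1, 2))), Add(-4, I)), 2) = Pow(Add(Mul(3, 1), Add(-4, I)), 2) = Pow(Add(3, Add(-4, I)), 2) = Pow(Add(-1, I), 2))
Mul(Add(-28163, 22161), Pow(Add(-35171, Function('j')(-104)), -1)) = Mul(Add(-28163, 22161), Pow(Add(-35171, Pow(Add(-1, I), 2)), -1)) = Mul(-6002, Pow(Add(-35171, Pow(Add(-1, I), 2)), -1))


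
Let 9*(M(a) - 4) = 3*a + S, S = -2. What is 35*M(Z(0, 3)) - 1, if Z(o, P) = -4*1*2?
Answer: 341/9 ≈ 37.889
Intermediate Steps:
Z(o, P) = -8 (Z(o, P) = -4*2 = -8)
M(a) = 34/9 + a/3 (M(a) = 4 + (3*a - 2)/9 = 4 + (-2 + 3*a)/9 = 4 + (-2/9 + a/3) = 34/9 + a/3)
35*M(Z(0, 3)) - 1 = 35*(34/9 + (1/3)*(-8)) - 1 = 35*(34/9 - 8/3) - 1 = 35*(10/9) - 1 = 350/9 - 1 = 341/9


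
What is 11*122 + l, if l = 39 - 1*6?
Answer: 1375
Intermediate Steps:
l = 33 (l = 39 - 6 = 33)
11*122 + l = 11*122 + 33 = 1342 + 33 = 1375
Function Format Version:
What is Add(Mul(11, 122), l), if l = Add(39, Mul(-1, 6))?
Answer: 1375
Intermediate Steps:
l = 33 (l = Add(39, -6) = 33)
Add(Mul(11, 122), l) = Add(Mul(11, 122), 33) = Add(1342, 33) = 1375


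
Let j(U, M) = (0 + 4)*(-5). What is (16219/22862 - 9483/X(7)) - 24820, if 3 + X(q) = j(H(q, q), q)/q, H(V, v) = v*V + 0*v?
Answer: -3106651577/133906 ≈ -23200.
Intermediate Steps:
H(V, v) = V*v (H(V, v) = V*v + 0 = V*v)
j(U, M) = -20 (j(U, M) = 4*(-5) = -20)
X(q) = -3 - 20/q
(16219/22862 - 9483/X(7)) - 24820 = (16219/22862 - 9483/(-3 - 20/7)) - 24820 = (16219*(1/22862) - 9483/(-3 - 20*1/7)) - 24820 = (2317/3266 - 9483/(-3 - 20/7)) - 24820 = (2317/3266 - 9483/(-41/7)) - 24820 = (2317/3266 - 9483*(-7/41)) - 24820 = (2317/3266 + 66381/41) - 24820 = 216895343/133906 - 24820 = -3106651577/133906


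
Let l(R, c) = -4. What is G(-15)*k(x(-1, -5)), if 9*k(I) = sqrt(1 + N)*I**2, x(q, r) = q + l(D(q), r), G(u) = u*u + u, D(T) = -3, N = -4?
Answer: 1750*I*sqrt(3)/3 ≈ 1010.4*I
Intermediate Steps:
G(u) = u + u**2 (G(u) = u**2 + u = u + u**2)
x(q, r) = -4 + q (x(q, r) = q - 4 = -4 + q)
k(I) = I*sqrt(3)*I**2/9 (k(I) = (sqrt(1 - 4)*I**2)/9 = (sqrt(-3)*I**2)/9 = ((I*sqrt(3))*I**2)/9 = (I*sqrt(3)*I**2)/9 = I*sqrt(3)*I**2/9)
G(-15)*k(x(-1, -5)) = (-15*(1 - 15))*(I*sqrt(3)*(-4 - 1)**2/9) = (-15*(-14))*((1/9)*I*sqrt(3)*(-5)**2) = 210*((1/9)*I*sqrt(3)*25) = 210*(25*I*sqrt(3)/9) = 1750*I*sqrt(3)/3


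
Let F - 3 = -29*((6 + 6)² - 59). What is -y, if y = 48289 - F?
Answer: -50751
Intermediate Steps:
F = -2462 (F = 3 - 29*((6 + 6)² - 59) = 3 - 29*(12² - 59) = 3 - 29*(144 - 59) = 3 - 29*85 = 3 - 2465 = -2462)
y = 50751 (y = 48289 - 1*(-2462) = 48289 + 2462 = 50751)
-y = -1*50751 = -50751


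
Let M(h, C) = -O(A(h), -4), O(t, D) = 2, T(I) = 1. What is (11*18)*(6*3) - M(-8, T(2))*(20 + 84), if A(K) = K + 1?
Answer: 3772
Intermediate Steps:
A(K) = 1 + K
M(h, C) = -2 (M(h, C) = -1*2 = -2)
(11*18)*(6*3) - M(-8, T(2))*(20 + 84) = (11*18)*(6*3) - (-2)*(20 + 84) = 198*18 - (-2)*104 = 3564 - 1*(-208) = 3564 + 208 = 3772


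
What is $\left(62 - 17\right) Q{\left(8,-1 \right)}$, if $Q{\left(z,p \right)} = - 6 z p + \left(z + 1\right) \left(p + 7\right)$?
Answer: $4590$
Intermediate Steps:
$Q{\left(z,p \right)} = \left(1 + z\right) \left(7 + p\right) - 6 p z$ ($Q{\left(z,p \right)} = - 6 p z + \left(1 + z\right) \left(7 + p\right) = \left(1 + z\right) \left(7 + p\right) - 6 p z$)
$\left(62 - 17\right) Q{\left(8,-1 \right)} = \left(62 - 17\right) \left(7 - 1 + 7 \cdot 8 - \left(-5\right) 8\right) = 45 \left(7 - 1 + 56 + 40\right) = 45 \cdot 102 = 4590$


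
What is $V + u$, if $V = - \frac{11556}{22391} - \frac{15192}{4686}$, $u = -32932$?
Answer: $- \frac{575959821020}{17487371} \approx -32936.0$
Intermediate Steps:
$V = - \frac{65719248}{17487371}$ ($V = \left(-11556\right) \frac{1}{22391} - \frac{2532}{781} = - \frac{11556}{22391} - \frac{2532}{781} = - \frac{65719248}{17487371} \approx -3.7581$)
$V + u = - \frac{65719248}{17487371} - 32932 = - \frac{575959821020}{17487371}$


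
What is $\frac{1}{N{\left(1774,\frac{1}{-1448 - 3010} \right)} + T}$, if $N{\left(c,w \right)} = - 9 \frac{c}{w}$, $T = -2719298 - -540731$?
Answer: $\frac{1}{68997861} \approx 1.4493 \cdot 10^{-8}$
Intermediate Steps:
$T = -2178567$ ($T = -2719298 + 540731 = -2178567$)
$N{\left(c,w \right)} = - \frac{9 c}{w}$
$\frac{1}{N{\left(1774,\frac{1}{-1448 - 3010} \right)} + T} = \frac{1}{\left(-9\right) 1774 \frac{1}{\frac{1}{-1448 - 3010}} - 2178567} = \frac{1}{\left(-9\right) 1774 \frac{1}{\frac{1}{-4458}} - 2178567} = \frac{1}{\left(-9\right) 1774 \frac{1}{- \frac{1}{4458}} - 2178567} = \frac{1}{\left(-9\right) 1774 \left(-4458\right) - 2178567} = \frac{1}{71176428 - 2178567} = \frac{1}{68997861}$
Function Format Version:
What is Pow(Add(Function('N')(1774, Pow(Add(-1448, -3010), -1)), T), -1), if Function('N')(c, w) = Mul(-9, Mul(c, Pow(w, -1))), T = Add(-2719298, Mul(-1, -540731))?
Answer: Rational(1, 68997861) ≈ 1.4493e-8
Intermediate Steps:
T = -2178567 (T = Add(-2719298, 540731) = -2178567)
Function('N')(c, w) = Mul(-9, c, Pow(w, -1))
Pow(Add(Function('N')(1774, Pow(Add(-1448, -3010), -1)), T), -1) = Pow(Add(Mul(-9, 1774, Pow(Pow(Add(-1448, -3010), -1), -1)), -2178567), -1) = Pow(Add(Mul(-9, 1774, Pow(Pow(-4458, -1), -1)), -2178567), -1) = Pow(Add(Mul(-9, 1774, Pow(Rational(-1, 4458), -1)), -2178567), -1) = Pow(Add(Mul(-9, 1774, -4458), -2178567), -1) = Pow(Add(71176428, -2178567), -1) = Pow(68997861, -1) = Rational(1, 68997861)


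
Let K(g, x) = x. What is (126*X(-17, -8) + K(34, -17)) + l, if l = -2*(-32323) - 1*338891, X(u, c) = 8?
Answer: -273254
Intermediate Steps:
l = -274245 (l = 64646 - 338891 = -274245)
(126*X(-17, -8) + K(34, -17)) + l = (126*8 - 17) - 274245 = (1008 - 17) - 274245 = 991 - 274245 = -273254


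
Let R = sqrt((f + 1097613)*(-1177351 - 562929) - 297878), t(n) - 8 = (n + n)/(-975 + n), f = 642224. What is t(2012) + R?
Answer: 12320/1037 + I*sqrt(3027803832238) ≈ 11.88 + 1.7401e+6*I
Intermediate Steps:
t(n) = 8 + 2*n/(-975 + n) (t(n) = 8 + (n + n)/(-975 + n) = 8 + (2*n)/(-975 + n) = 8 + 2*n/(-975 + n))
R = I*sqrt(3027803832238) (R = sqrt((642224 + 1097613)*(-1177351 - 562929) - 297878) = sqrt(1739837*(-1740280) - 297878) = sqrt(-3027803534360 - 297878) = sqrt(-3027803832238) = I*sqrt(3027803832238) ≈ 1.7401e+6*I)
t(2012) + R = 10*(-780 + 2012)/(-975 + 2012) + I*sqrt(3027803832238) = 10*1232/1037 + I*sqrt(3027803832238) = 10*(1/1037)*1232 + I*sqrt(3027803832238) = 12320/1037 + I*sqrt(3027803832238)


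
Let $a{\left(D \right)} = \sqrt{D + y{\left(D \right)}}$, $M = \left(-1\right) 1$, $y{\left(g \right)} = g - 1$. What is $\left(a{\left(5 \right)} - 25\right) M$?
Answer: $22$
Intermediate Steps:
$y{\left(g \right)} = -1 + g$ ($y{\left(g \right)} = g - 1 = -1 + g$)
$M = -1$
$a{\left(D \right)} = \sqrt{-1 + 2 D}$ ($a{\left(D \right)} = \sqrt{D + \left(-1 + D\right)} = \sqrt{-1 + 2 D}$)
$\left(a{\left(5 \right)} - 25\right) M = \left(\sqrt{-1 + 2 \cdot 5} - 25\right) \left(-1\right) = \left(\sqrt{-1 + 10} - 25\right) \left(-1\right) = \left(\sqrt{9} - 25\right) \left(-1\right) = \left(3 - 25\right) \left(-1\right) = \left(-22\right) \left(-1\right) = 22$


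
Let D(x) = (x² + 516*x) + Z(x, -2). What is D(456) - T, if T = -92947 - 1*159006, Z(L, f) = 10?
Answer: 695195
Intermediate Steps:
T = -251953 (T = -92947 - 159006 = -251953)
D(x) = 10 + x² + 516*x (D(x) = (x² + 516*x) + 10 = 10 + x² + 516*x)
D(456) - T = (10 + 456² + 516*456) - 1*(-251953) = (10 + 207936 + 235296) + 251953 = 443242 + 251953 = 695195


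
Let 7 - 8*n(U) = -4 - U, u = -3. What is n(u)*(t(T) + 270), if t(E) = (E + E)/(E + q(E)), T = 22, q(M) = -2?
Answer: 1361/5 ≈ 272.20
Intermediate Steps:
n(U) = 11/8 + U/8 (n(U) = 7/8 - (-4 - U)/8 = 7/8 + (1/2 + U/8) = 11/8 + U/8)
t(E) = 2*E/(-2 + E) (t(E) = (E + E)/(E - 2) = (2*E)/(-2 + E) = 2*E/(-2 + E))
n(u)*(t(T) + 270) = (11/8 + (1/8)*(-3))*(2*22/(-2 + 22) + 270) = (11/8 - 3/8)*(2*22/20 + 270) = 1*(2*22*(1/20) + 270) = 1*(11/5 + 270) = 1*(1361/5) = 1361/5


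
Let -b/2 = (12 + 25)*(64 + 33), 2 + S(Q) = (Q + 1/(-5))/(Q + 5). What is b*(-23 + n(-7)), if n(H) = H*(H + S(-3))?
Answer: -1837568/5 ≈ -3.6751e+5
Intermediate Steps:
S(Q) = -2 + (-1/5 + Q)/(5 + Q) (S(Q) = -2 + (Q + 1/(-5))/(Q + 5) = -2 + (Q - 1/5)/(5 + Q) = -2 + (-1/5 + Q)/(5 + Q))
b = -7178 (b = -2*(12 + 25)*(64 + 33) = -74*97 = -2*3589 = -7178)
n(H) = H*(-18/5 + H) (n(H) = H*(H + (-51/5 - 1*(-3))/(5 - 3)) = H*(H + (-51/5 + 3)/2) = H*(H + (1/2)*(-36/5)) = H*(H - 18/5) = H*(-18/5 + H))
b*(-23 + n(-7)) = -7178*(-23 + (1/5)*(-7)*(-18 + 5*(-7))) = -7178*(-23 + (1/5)*(-7)*(-18 - 35)) = -7178*(-23 + (1/5)*(-7)*(-53)) = -7178*(-23 + 371/5) = -7178*256/5 = -1837568/5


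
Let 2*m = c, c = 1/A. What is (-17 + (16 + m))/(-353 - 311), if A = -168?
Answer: 337/223104 ≈ 0.0015105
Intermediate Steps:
c = -1/168 (c = 1/(-168) = -1/168 ≈ -0.0059524)
m = -1/336 (m = (½)*(-1/168) = -1/336 ≈ -0.0029762)
(-17 + (16 + m))/(-353 - 311) = (-17 + (16 - 1/336))/(-353 - 311) = (-17 + 5375/336)/(-664) = -337/336*(-1/664) = 337/223104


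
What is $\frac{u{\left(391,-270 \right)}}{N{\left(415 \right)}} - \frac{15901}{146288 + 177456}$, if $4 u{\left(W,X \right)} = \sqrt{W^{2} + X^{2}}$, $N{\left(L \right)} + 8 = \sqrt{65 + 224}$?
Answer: $- \frac{15901}{323744} + \frac{\sqrt{225781}}{36} \approx 13.15$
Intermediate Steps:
$N{\left(L \right)} = 9$ ($N{\left(L \right)} = -8 + \sqrt{65 + 224} = -8 + \sqrt{289} = -8 + 17 = 9$)
$u{\left(W,X \right)} = \frac{\sqrt{W^{2} + X^{2}}}{4}$
$\frac{u{\left(391,-270 \right)}}{N{\left(415 \right)}} - \frac{15901}{146288 + 177456} = \frac{\frac{1}{4} \sqrt{391^{2} + \left(-270\right)^{2}}}{9} - \frac{15901}{146288 + 177456} = \frac{\sqrt{152881 + 72900}}{4} \cdot \frac{1}{9} - \frac{15901}{323744} = \frac{\sqrt{225781}}{4} \cdot \frac{1}{9} - \frac{15901}{323744} = \frac{\sqrt{225781}}{36} - \frac{15901}{323744} = - \frac{15901}{323744} + \frac{\sqrt{225781}}{36}$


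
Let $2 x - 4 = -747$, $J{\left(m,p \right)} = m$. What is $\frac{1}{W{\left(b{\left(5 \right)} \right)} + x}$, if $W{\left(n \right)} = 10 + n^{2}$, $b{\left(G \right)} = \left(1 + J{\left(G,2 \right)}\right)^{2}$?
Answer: $\frac{2}{1869} \approx 0.0010701$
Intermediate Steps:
$x = - \frac{743}{2}$ ($x = 2 + \frac{1}{2} \left(-747\right) = 2 - \frac{747}{2} = - \frac{743}{2} \approx -371.5$)
$b{\left(G \right)} = \left(1 + G\right)^{2}$
$\frac{1}{W{\left(b{\left(5 \right)} \right)} + x} = \frac{1}{\left(10 + \left(\left(1 + 5\right)^{2}\right)^{2}\right) - \frac{743}{2}} = \frac{1}{\left(10 + \left(6^{2}\right)^{2}\right) - \frac{743}{2}} = \frac{1}{\left(10 + 36^{2}\right) - \frac{743}{2}} = \frac{1}{\left(10 + 1296\right) - \frac{743}{2}} = \frac{1}{1306 - \frac{743}{2}} = \frac{1}{\frac{1869}{2}} = \frac{2}{1869}$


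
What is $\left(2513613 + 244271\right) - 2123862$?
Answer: $634022$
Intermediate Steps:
$\left(2513613 + 244271\right) - 2123862 = 2757884 - 2123862 = 634022$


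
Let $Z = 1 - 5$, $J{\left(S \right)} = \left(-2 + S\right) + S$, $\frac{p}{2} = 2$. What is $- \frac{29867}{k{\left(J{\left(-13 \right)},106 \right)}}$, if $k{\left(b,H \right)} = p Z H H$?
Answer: $\frac{29867}{179776} \approx 0.16613$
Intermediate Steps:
$p = 4$ ($p = 2 \cdot 2 = 4$)
$J{\left(S \right)} = -2 + 2 S$
$Z = -4$ ($Z = 1 - 5 = -4$)
$k{\left(b,H \right)} = - 16 H^{2}$ ($k{\left(b,H \right)} = 4 \left(-4\right) H H = - 16 H^{2}$)
$- \frac{29867}{k{\left(J{\left(-13 \right)},106 \right)}} = - \frac{29867}{\left(-16\right) 106^{2}} = - \frac{29867}{\left(-16\right) 11236} = - \frac{29867}{-179776} = \left(-29867\right) \left(- \frac{1}{179776}\right) = \frac{29867}{179776}$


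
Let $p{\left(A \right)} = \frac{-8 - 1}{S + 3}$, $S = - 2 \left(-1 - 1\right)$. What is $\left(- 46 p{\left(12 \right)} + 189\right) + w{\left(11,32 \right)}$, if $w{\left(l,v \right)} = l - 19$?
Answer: $\frac{1681}{7} \approx 240.14$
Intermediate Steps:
$S = 4$ ($S = \left(-2\right) \left(-2\right) = 4$)
$p{\left(A \right)} = - \frac{9}{7}$ ($p{\left(A \right)} = \frac{-8 - 1}{4 + 3} = - \frac{9}{7}$)
$w{\left(l,v \right)} = -19 + l$
$\left(- 46 p{\left(12 \right)} + 189\right) + w{\left(11,32 \right)} = \left(\left(-46\right) \left(- \frac{9}{7}\right) + 189\right) + \left(-19 + 11\right) = \left(\frac{414}{7} + 189\right) - 8 = \frac{1737}{7} - 8 = \frac{1681}{7}$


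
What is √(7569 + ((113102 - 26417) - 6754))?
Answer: 50*√35 ≈ 295.80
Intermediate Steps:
√(7569 + ((113102 - 26417) - 6754)) = √(7569 + (86685 - 6754)) = √(7569 + 79931) = √87500 = 50*√35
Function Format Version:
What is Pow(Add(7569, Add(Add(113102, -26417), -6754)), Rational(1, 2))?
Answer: Mul(50, Pow(35, Rational(1, 2))) ≈ 295.80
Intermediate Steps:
Pow(Add(7569, Add(Add(113102, -26417), -6754)), Rational(1, 2)) = Pow(Add(7569, Add(86685, -6754)), Rational(1, 2)) = Pow(Add(7569, 79931), Rational(1, 2)) = Pow(87500, Rational(1, 2)) = Mul(50, Pow(35, Rational(1, 2)))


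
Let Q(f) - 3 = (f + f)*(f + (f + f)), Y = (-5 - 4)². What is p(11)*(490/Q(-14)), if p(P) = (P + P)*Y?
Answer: 97020/131 ≈ 740.61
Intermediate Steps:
Y = 81 (Y = (-9)² = 81)
Q(f) = 3 + 6*f² (Q(f) = 3 + (f + f)*(f + (f + f)) = 3 + (2*f)*(f + 2*f) = 3 + (2*f)*(3*f) = 3 + 6*f²)
p(P) = 162*P (p(P) = (P + P)*81 = (2*P)*81 = 162*P)
p(11)*(490/Q(-14)) = (162*11)*(490/(3 + 6*(-14)²)) = 1782*(490/(3 + 6*196)) = 1782*(490/(3 + 1176)) = 1782*(490/1179) = 97020/131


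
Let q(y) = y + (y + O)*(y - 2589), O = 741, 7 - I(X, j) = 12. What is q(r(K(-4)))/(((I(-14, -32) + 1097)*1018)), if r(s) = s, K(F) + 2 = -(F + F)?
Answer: -643165/370552 ≈ -1.7357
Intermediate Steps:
I(X, j) = -5 (I(X, j) = 7 - 1*12 = 7 - 12 = -5)
K(F) = -2 - 2*F (K(F) = -2 - (F + F) = -2 - 2*F)
q(y) = y + (-2589 + y)*(741 + y) (q(y) = y + (y + 741)*(y - 2589) = y + (741 + y)*(-2589 + y) = y + (-2589 + y)*(741 + y))
q(r(K(-4)))/(((I(-14, -32) + 1097)*1018)) = (-1918449 + (-2 - 2*(-4))² - 1847*(-2 - 2*(-4)))/(((-5 + 1097)*1018)) = (-1918449 + (-2 + 8)² - 1847*(-2 + 8))/((1092*1018)) = (-1918449 + 6² - 1847*6)/1111656 = (-1918449 + 36 - 11082)*(1/1111656) = -1929495*1/1111656 = -643165/370552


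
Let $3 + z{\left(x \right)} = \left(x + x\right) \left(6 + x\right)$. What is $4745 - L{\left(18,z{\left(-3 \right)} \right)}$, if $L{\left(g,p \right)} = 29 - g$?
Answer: $4734$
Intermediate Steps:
$z{\left(x \right)} = -3 + 2 x \left(6 + x\right)$ ($z{\left(x \right)} = -3 + \left(x + x\right) \left(6 + x\right) = -3 + 2 x \left(6 + x\right)$)
$4745 - L{\left(18,z{\left(-3 \right)} \right)} = 4745 - \left(29 - 18\right) = 4745 - 11 = 4734$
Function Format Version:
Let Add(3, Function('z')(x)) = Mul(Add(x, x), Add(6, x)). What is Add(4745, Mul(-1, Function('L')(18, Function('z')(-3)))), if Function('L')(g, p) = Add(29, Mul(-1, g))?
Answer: 4734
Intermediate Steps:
Function('z')(x) = Add(-3, Mul(2, x, Add(6, x))) (Function('z')(x) = Add(-3, Mul(Add(x, x), Add(6, x))) = Add(-3, Mul(Mul(2, x), Add(6, x))) = Add(-3, Mul(2, x, Add(6, x))))
Add(4745, Mul(-1, Function('L')(18, Function('z')(-3)))) = Add(4745, Mul(-1, Add(29, Mul(-1, 18)))) = Add(4745, Mul(-1, Add(29, -18))) = Add(4745, Mul(-1, 11)) = Add(4745, -11) = 4734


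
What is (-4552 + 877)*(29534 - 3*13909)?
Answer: 44809275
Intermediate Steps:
(-4552 + 877)*(29534 - 3*13909) = -3675*(29534 - 41727) = -3675*(-12193) = 44809275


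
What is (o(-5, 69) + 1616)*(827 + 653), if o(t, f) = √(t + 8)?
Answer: 2391680 + 1480*√3 ≈ 2.3942e+6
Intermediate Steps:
o(t, f) = √(8 + t)
(o(-5, 69) + 1616)*(827 + 653) = (√(8 - 5) + 1616)*(827 + 653) = (√3 + 1616)*1480 = (1616 + √3)*1480 = 2391680 + 1480*√3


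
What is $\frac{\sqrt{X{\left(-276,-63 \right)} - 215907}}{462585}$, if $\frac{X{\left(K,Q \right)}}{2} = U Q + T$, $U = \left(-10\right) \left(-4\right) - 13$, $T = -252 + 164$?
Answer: $\frac{i \sqrt{219485}}{462585} \approx 0.0010128 i$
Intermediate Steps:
$T = -88$
$U = 27$ ($U = 40 - 13 = 27$)
$X{\left(K,Q \right)} = -176 + 54 Q$ ($X{\left(K,Q \right)} = 2 \left(27 Q - 88\right) = 2 \left(-88 + 27 Q\right) = -176 + 54 Q$)
$\frac{\sqrt{X{\left(-276,-63 \right)} - 215907}}{462585} = \frac{\sqrt{\left(-176 + 54 \left(-63\right)\right) - 215907}}{462585} = \sqrt{\left(-176 - 3402\right) - 215907} \cdot \frac{1}{462585} = \sqrt{-3578 - 215907} \cdot \frac{1}{462585} = \sqrt{-219485} \cdot \frac{1}{462585} = i \sqrt{219485} \cdot \frac{1}{462585} = \frac{i \sqrt{219485}}{462585}$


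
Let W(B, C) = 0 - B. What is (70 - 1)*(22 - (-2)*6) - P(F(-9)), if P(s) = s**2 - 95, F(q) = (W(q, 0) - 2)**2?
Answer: 40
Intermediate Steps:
W(B, C) = -B
F(q) = (-2 - q)**2 (F(q) = (-q - 2)**2 = (-2 - q)**2)
P(s) = -95 + s**2
(70 - 1)*(22 - (-2)*6) - P(F(-9)) = (70 - 1)*(22 - (-2)*6) - (-95 + ((2 - 9)**2)**2) = 69*(22 - 1*(-12)) - (-95 + ((-7)**2)**2) = 69*(22 + 12) - (-95 + 49**2) = 69*34 - (-95 + 2401) = 2346 - 1*2306 = 2346 - 2306 = 40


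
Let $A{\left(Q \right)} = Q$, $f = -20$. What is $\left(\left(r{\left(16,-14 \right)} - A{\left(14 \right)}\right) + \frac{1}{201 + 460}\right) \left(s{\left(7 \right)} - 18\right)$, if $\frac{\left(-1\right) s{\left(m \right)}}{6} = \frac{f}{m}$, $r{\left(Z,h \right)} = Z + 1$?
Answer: $- \frac{11904}{4627} \approx -2.5727$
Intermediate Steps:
$r{\left(Z,h \right)} = 1 + Z$
$s{\left(m \right)} = \frac{120}{m}$ ($s{\left(m \right)} = - 6 \left(- \frac{20}{m}\right) = \frac{120}{m}$)
$\left(\left(r{\left(16,-14 \right)} - A{\left(14 \right)}\right) + \frac{1}{201 + 460}\right) \left(s{\left(7 \right)} - 18\right) = \left(\left(\left(1 + 16\right) - 14\right) + \frac{1}{201 + 460}\right) \left(\frac{120}{7} - 18\right) = \left(\left(17 - 14\right) + \frac{1}{661}\right) \left(120 \cdot \frac{1}{7} - 18\right) = \left(3 + \frac{1}{661}\right) \left(\frac{120}{7} - 18\right) = \frac{1984}{661} \left(- \frac{6}{7}\right) = - \frac{11904}{4627}$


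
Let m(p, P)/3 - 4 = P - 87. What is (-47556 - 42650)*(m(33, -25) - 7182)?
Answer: 677086236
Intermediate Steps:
m(p, P) = -249 + 3*P (m(p, P) = 12 + 3*(P - 87) = 12 + 3*(-87 + P) = 12 + (-261 + 3*P) = -249 + 3*P)
(-47556 - 42650)*(m(33, -25) - 7182) = (-47556 - 42650)*((-249 + 3*(-25)) - 7182) = -90206*((-249 - 75) - 7182) = -90206*(-324 - 7182) = -90206*(-7506) = 677086236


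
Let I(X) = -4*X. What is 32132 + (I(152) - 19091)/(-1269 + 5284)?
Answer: 128990281/4015 ≈ 32127.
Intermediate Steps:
32132 + (I(152) - 19091)/(-1269 + 5284) = 32132 + (-4*152 - 19091)/(-1269 + 5284) = 32132 + (-608 - 19091)/4015 = 32132 - 19699*1/4015 = 32132 - 19699/4015 = 128990281/4015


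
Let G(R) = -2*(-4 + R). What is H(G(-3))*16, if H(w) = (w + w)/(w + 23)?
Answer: 448/37 ≈ 12.108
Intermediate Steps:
G(R) = 8 - 2*R
H(w) = 2*w/(23 + w) (H(w) = (2*w)/(23 + w) = 2*w/(23 + w))
H(G(-3))*16 = (2*(8 - 2*(-3))/(23 + (8 - 2*(-3))))*16 = (2*(8 + 6)/(23 + (8 + 6)))*16 = (2*14/(23 + 14))*16 = (2*14/37)*16 = (2*14*(1/37))*16 = (28/37)*16 = 448/37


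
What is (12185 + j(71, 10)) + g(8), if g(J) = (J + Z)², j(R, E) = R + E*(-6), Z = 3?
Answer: 12317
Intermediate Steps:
j(R, E) = R - 6*E
g(J) = (3 + J)² (g(J) = (J + 3)² = (3 + J)²)
(12185 + j(71, 10)) + g(8) = (12185 + (71 - 6*10)) + (3 + 8)² = (12185 + (71 - 60)) + 11² = (12185 + 11) + 121 = 12196 + 121 = 12317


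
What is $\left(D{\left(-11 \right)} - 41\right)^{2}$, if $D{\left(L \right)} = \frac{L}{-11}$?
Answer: $1600$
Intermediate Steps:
$D{\left(L \right)} = - \frac{L}{11}$ ($D{\left(L \right)} = L \left(- \frac{1}{11}\right) = - \frac{L}{11}$)
$\left(D{\left(-11 \right)} - 41\right)^{2} = \left(\left(- \frac{1}{11}\right) \left(-11\right) - 41\right)^{2} = \left(1 - 41\right)^{2} = \left(-40\right)^{2} = 1600$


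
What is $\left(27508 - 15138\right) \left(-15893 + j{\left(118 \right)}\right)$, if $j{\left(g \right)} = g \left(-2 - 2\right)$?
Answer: $-202435050$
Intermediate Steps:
$j{\left(g \right)} = - 4 g$ ($j{\left(g \right)} = g \left(-4\right) = - 4 g$)
$\left(27508 - 15138\right) \left(-15893 + j{\left(118 \right)}\right) = \left(27508 - 15138\right) \left(-15893 - 472\right) = 12370 \left(-15893 - 472\right) = 12370 \left(-16365\right) = -202435050$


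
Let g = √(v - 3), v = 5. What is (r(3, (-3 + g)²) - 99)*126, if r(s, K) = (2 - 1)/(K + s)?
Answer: -386253/31 + 189*√2/31 ≈ -12451.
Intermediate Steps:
g = √2 (g = √(5 - 3) = √2 ≈ 1.4142)
r(s, K) = 1/(K + s)
(r(3, (-3 + g)²) - 99)*126 = (1/((-3 + √2)² + 3) - 99)*126 = (1/(3 + (-3 + √2)²) - 99)*126 = (-99 + 1/(3 + (-3 + √2)²))*126 = -12474 + 126/(3 + (-3 + √2)²)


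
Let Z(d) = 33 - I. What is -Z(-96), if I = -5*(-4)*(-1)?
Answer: -53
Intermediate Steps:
I = -20 (I = 20*(-1) = -20)
Z(d) = 53 (Z(d) = 33 - 1*(-20) = 33 + 20 = 53)
-Z(-96) = -1*53 = -53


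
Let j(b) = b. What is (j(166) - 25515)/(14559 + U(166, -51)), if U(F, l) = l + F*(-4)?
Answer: -25349/13844 ≈ -1.8310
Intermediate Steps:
U(F, l) = l - 4*F
(j(166) - 25515)/(14559 + U(166, -51)) = (166 - 25515)/(14559 + (-51 - 4*166)) = -25349/(14559 + (-51 - 664)) = -25349/(14559 - 715) = -25349/13844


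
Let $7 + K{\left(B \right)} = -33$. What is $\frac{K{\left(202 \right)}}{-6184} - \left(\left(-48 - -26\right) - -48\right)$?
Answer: $- \frac{20093}{773} \approx -25.994$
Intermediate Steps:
$K{\left(B \right)} = -40$ ($K{\left(B \right)} = -7 - 33 = -40$)
$\frac{K{\left(202 \right)}}{-6184} - \left(\left(-48 - -26\right) - -48\right) = - \frac{40}{-6184} - \left(\left(-48 - -26\right) - -48\right) = \left(-40\right) \left(- \frac{1}{6184}\right) - \left(\left(-48 + 26\right) + 48\right) = \frac{5}{773} - \left(-22 + 48\right) = \frac{5}{773} - 26 = - \frac{20093}{773}$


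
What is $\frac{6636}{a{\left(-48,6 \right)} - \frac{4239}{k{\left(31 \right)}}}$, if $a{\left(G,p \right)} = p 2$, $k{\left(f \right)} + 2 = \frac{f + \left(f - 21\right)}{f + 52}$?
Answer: $\frac{276500}{117779} \approx 2.3476$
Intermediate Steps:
$k{\left(f \right)} = -2 + \frac{-21 + 2 f}{52 + f}$ ($k{\left(f \right)} = -2 + \frac{f + \left(f - 21\right)}{f + 52} = -2 + \frac{f + \left(-21 + f\right)}{52 + f} = -2 + \frac{-21 + 2 f}{52 + f}$)
$a{\left(G,p \right)} = 2 p$
$\frac{6636}{a{\left(-48,6 \right)} - \frac{4239}{k{\left(31 \right)}}} = \frac{6636}{2 \cdot 6 - \frac{4239}{\left(-125\right) \frac{1}{52 + 31}}} = \frac{6636}{12 - \frac{4239}{\left(-125\right) \frac{1}{83}}} = \frac{6636}{12 - \frac{4239}{- \frac{125}{83}}} = \frac{6636}{12 - - \frac{351837}{125}} = \frac{6636}{12 + \frac{351837}{125}} = \frac{6636}{\frac{353337}{125}} = 6636 \cdot \frac{125}{353337} = \frac{276500}{117779}$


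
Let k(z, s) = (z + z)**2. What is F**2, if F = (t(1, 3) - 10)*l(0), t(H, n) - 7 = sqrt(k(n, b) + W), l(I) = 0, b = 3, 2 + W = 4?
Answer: 0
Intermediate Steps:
W = 2 (W = -2 + 4 = 2)
k(z, s) = 4*z**2 (k(z, s) = (2*z)**2 = 4*z**2)
t(H, n) = 7 + sqrt(2 + 4*n**2) (t(H, n) = 7 + sqrt(4*n**2 + 2) = 7 + sqrt(2 + 4*n**2))
F = 0 (F = ((7 + sqrt(2 + 4*3**2)) - 10)*0 = ((7 + sqrt(2 + 4*9)) - 10)*0 = ((7 + sqrt(2 + 36)) - 10)*0 = ((7 + sqrt(38)) - 10)*0 = (-3 + sqrt(38))*0 = 0)
F**2 = 0**2 = 0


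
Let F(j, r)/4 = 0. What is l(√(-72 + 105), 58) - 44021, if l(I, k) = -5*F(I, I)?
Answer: -44021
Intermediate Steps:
F(j, r) = 0 (F(j, r) = 4*0 = 0)
l(I, k) = 0 (l(I, k) = -5*0 = 0)
l(√(-72 + 105), 58) - 44021 = 0 - 44021 = -44021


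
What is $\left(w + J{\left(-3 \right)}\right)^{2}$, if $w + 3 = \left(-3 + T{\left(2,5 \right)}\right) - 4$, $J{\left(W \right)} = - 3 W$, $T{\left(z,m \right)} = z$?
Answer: $1$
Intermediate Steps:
$w = -8$ ($w = -3 + \left(\left(-3 + 2\right) - 4\right) = -3 - 5 = -8$)
$\left(w + J{\left(-3 \right)}\right)^{2} = \left(-8 - -9\right)^{2} = \left(-8 + 9\right)^{2} = 1^{2} = 1$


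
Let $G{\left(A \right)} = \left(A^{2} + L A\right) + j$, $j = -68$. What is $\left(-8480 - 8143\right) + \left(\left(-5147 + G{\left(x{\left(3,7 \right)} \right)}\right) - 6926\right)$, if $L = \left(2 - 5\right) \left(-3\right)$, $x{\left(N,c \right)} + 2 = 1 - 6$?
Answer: $-28778$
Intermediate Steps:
$x{\left(N,c \right)} = -7$ ($x{\left(N,c \right)} = -2 + \left(1 - 6\right) = -2 - 5 = -7$)
$L = 9$ ($L = \left(-3\right) \left(-3\right) = 9$)
$G{\left(A \right)} = -68 + A^{2} + 9 A$ ($G{\left(A \right)} = \left(A^{2} + 9 A\right) - 68 = -68 + A^{2} + 9 A$)
$\left(-8480 - 8143\right) + \left(\left(-5147 + G{\left(x{\left(3,7 \right)} \right)}\right) - 6926\right) = \left(-8480 - 8143\right) + \left(\left(-5147 + \left(-68 + \left(-7\right)^{2} + 9 \left(-7\right)\right)\right) - 6926\right) = -16623 - 12155 = -28778$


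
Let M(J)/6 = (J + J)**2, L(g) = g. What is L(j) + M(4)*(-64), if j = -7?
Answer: -24583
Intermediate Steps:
M(J) = 24*J**2 (M(J) = 6*(J + J)**2 = 6*(2*J)**2 = 6*(4*J**2) = 24*J**2)
L(j) + M(4)*(-64) = -7 + (24*4**2)*(-64) = -7 + (24*16)*(-64) = -7 + 384*(-64) = -7 - 24576 = -24583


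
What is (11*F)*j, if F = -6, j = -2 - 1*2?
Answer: 264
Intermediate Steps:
j = -4 (j = -2 - 2 = -4)
(11*F)*j = (11*(-6))*(-4) = -66*(-4) = 264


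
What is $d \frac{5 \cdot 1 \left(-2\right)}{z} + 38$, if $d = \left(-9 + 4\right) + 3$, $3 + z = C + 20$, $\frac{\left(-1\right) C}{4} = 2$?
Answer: $\frac{362}{9} \approx 40.222$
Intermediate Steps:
$C = -8$ ($C = \left(-4\right) 2 = -8$)
$z = 9$ ($z = -3 + \left(-8 + 20\right) = -3 + 12 = 9$)
$d = -2$ ($d = -5 + 3 = -2$)
$d \frac{5 \cdot 1 \left(-2\right)}{z} + 38 = - 2 \frac{5 \cdot 1 \left(-2\right)}{9} + 38 = - 2 \cdot 5 \left(-2\right) \frac{1}{9} + 38 = - 2 \left(\left(-10\right) \frac{1}{9}\right) + 38 = \left(-2\right) \left(- \frac{10}{9}\right) + 38 = \frac{20}{9} + 38 = \frac{362}{9}$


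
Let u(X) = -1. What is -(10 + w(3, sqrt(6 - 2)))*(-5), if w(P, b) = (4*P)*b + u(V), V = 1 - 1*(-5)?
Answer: 165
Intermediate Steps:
V = 6 (V = 1 + 5 = 6)
w(P, b) = -1 + 4*P*b (w(P, b) = (4*P)*b - 1 = 4*P*b - 1 = -1 + 4*P*b)
-(10 + w(3, sqrt(6 - 2)))*(-5) = -(10 + (-1 + 4*3*sqrt(6 - 2)))*(-5) = -(10 + (-1 + 4*3*sqrt(4)))*(-5) = -(10 + (-1 + 4*3*2))*(-5) = -(10 + (-1 + 24))*(-5) = -(10 + 23)*(-5) = -33*(-5) = -1*(-165) = 165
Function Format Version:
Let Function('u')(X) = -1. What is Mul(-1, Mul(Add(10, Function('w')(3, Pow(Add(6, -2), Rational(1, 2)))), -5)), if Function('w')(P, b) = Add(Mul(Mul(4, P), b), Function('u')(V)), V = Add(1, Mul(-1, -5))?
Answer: 165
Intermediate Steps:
V = 6 (V = Add(1, 5) = 6)
Function('w')(P, b) = Add(-1, Mul(4, P, b)) (Function('w')(P, b) = Add(Mul(Mul(4, P), b), -1) = Add(Mul(4, P, b), -1) = Add(-1, Mul(4, P, b)))
Mul(-1, Mul(Add(10, Function('w')(3, Pow(Add(6, -2), Rational(1, 2)))), -5)) = Mul(-1, Mul(Add(10, Add(-1, Mul(4, 3, Pow(Add(6, -2), Rational(1, 2))))), -5)) = Mul(-1, Mul(Add(10, Add(-1, Mul(4, 3, Pow(4, Rational(1, 2))))), -5)) = Mul(-1, Mul(Add(10, Add(-1, Mul(4, 3, 2))), -5)) = Mul(-1, Mul(Add(10, Add(-1, 24)), -5)) = Mul(-1, Mul(Add(10, 23), -5)) = Mul(-1, Mul(33, -5)) = Mul(-1, -165) = 165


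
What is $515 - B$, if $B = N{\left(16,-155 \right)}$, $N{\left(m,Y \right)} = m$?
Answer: $499$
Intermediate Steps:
$B = 16$
$515 - B = 515 - 16 = 499$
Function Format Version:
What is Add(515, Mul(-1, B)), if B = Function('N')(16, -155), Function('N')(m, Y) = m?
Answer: 499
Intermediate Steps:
B = 16
Add(515, Mul(-1, B)) = Add(515, Mul(-1, 16)) = Add(515, -16) = 499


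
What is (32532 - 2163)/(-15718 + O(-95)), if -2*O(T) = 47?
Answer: -60738/31483 ≈ -1.9292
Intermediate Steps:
O(T) = -47/2 (O(T) = -1/2*47 = -47/2)
(32532 - 2163)/(-15718 + O(-95)) = (32532 - 2163)/(-15718 - 47/2) = 30369/(-31483/2) = 30369*(-2/31483) = -60738/31483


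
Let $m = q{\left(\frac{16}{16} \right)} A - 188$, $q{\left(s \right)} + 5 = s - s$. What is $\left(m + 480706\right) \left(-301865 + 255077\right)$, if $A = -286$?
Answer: $-22549383024$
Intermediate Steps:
$q{\left(s \right)} = -5$ ($q{\left(s \right)} = -5 + \left(s - s\right) = -5 + 0 = -5$)
$m = 1242$ ($m = \left(-5\right) \left(-286\right) - 188 = 1430 - 188 = 1242$)
$\left(m + 480706\right) \left(-301865 + 255077\right) = \left(1242 + 480706\right) \left(-301865 + 255077\right) = 481948 \left(-46788\right) = -22549383024$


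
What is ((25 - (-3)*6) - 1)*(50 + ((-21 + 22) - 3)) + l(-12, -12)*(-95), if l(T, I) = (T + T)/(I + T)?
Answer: 1921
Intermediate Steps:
l(T, I) = 2*T/(I + T) (l(T, I) = (2*T)/(I + T) = 2*T/(I + T))
((25 - (-3)*6) - 1)*(50 + ((-21 + 22) - 3)) + l(-12, -12)*(-95) = ((25 - (-3)*6) - 1)*(50 + ((-21 + 22) - 3)) + (2*(-12)/(-12 - 12))*(-95) = ((25 - 1*(-18)) - 1)*(50 + (1 - 3)) + (2*(-12)/(-24))*(-95) = ((25 + 18) - 1)*(50 - 2) + (2*(-12)*(-1/24))*(-95) = (43 - 1)*48 + 1*(-95) = 42*48 - 95 = 2016 - 95 = 1921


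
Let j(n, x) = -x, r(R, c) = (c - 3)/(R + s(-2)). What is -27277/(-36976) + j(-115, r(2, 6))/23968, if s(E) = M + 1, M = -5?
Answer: 81728825/110780096 ≈ 0.73776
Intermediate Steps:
s(E) = -4 (s(E) = -5 + 1 = -4)
r(R, c) = (-3 + c)/(-4 + R) (r(R, c) = (c - 3)/(R - 4) = (-3 + c)/(-4 + R))
-27277/(-36976) + j(-115, r(2, 6))/23968 = -27277/(-36976) - (-3 + 6)/(-4 + 2)/23968 = -27277*(-1/36976) - 3/(-2)*(1/23968) = 27277/36976 - (-1)*3/2*(1/23968) = 27277/36976 - 1*(-3/2)*(1/23968) = 27277/36976 + (3/2)*(1/23968) = 27277/36976 + 3/47936 = 81728825/110780096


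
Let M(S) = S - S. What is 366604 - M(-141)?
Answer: 366604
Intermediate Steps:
M(S) = 0
366604 - M(-141) = 366604 - 1*0 = 366604 + 0 = 366604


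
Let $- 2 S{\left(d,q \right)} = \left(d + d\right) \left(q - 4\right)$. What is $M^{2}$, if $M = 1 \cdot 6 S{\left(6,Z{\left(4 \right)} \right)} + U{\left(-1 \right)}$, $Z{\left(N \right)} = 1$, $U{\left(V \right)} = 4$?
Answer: $12544$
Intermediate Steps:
$S{\left(d,q \right)} = - d \left(-4 + q\right)$ ($S{\left(d,q \right)} = - \frac{\left(d + d\right) \left(q - 4\right)}{2} = - \frac{2 d \left(-4 + q\right)}{2} = - d \left(-4 + q\right)$)
$M = 112$ ($M = 1 \cdot 6 \cdot 6 \left(4 - 1\right) + 4 = 6 \cdot 6 \left(4 - 1\right) + 4 = 6 \cdot 6 \cdot 3 + 4 = 6 \cdot 18 + 4 = 108 + 4 = 112$)
$M^{2} = 112^{2} = 12544$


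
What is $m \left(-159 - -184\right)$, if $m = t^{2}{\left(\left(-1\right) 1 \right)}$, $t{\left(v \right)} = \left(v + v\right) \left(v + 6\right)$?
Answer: $2500$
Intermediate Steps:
$t{\left(v \right)} = 2 v \left(6 + v\right)$
$m = 100$ ($m = \left(2 \left(\left(-1\right) 1\right) \left(6 - 1\right)\right)^{2} = \left(2 \left(-1\right) \left(6 - 1\right)\right)^{2} = \left(2 \left(-1\right) 5\right)^{2} = \left(-10\right)^{2} = 100$)
$m \left(-159 - -184\right) = 100 \left(-159 - -184\right) = 100 \left(-159 + 184\right) = 100 \cdot 25 = 2500$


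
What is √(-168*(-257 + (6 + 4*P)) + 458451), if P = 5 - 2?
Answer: √498603 ≈ 706.12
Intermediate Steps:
P = 3
√(-168*(-257 + (6 + 4*P)) + 458451) = √(-168*(-257 + (6 + 4*3)) + 458451) = √(-168*(-257 + (6 + 12)) + 458451) = √(-168*(-257 + 18) + 458451) = √(-168*(-239) + 458451) = √(40152 + 458451) = √498603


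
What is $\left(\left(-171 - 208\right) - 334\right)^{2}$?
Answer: $508369$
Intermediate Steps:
$\left(\left(-171 - 208\right) - 334\right)^{2} = \left(-379 - 334\right)^{2} = \left(-713\right)^{2} = 508369$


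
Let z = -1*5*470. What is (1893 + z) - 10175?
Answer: -10632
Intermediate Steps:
z = -2350 (z = -5*470 = -2350)
(1893 + z) - 10175 = (1893 - 2350) - 10175 = -457 - 10175 = -10632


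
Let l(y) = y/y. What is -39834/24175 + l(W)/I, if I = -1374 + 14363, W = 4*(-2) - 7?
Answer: -517379651/314009075 ≈ -1.6477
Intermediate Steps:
W = -15 (W = -8 - 7 = -15)
I = 12989
l(y) = 1
-39834/24175 + l(W)/I = -39834/24175 + 1/12989 = -517379651/314009075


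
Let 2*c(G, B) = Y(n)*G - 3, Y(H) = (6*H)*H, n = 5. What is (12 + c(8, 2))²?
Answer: 1490841/4 ≈ 3.7271e+5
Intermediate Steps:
Y(H) = 6*H²
c(G, B) = -3/2 + 75*G (c(G, B) = ((6*5²)*G - 3)/2 = ((6*25)*G - 3)/2 = (150*G - 3)/2 = (-3 + 150*G)/2 = -3/2 + 75*G)
(12 + c(8, 2))² = (12 + (-3/2 + 75*8))² = (12 + (-3/2 + 600))² = (12 + 1197/2)² = (1221/2)² = 1490841/4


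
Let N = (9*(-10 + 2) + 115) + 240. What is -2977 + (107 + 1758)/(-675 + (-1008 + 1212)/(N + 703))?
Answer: -58310998/19569 ≈ -2979.8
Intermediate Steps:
N = 283 (N = (9*(-8) + 115) + 240 = (-72 + 115) + 240 = 43 + 240 = 283)
-2977 + (107 + 1758)/(-675 + (-1008 + 1212)/(N + 703)) = -2977 + (107 + 1758)/(-675 + (-1008 + 1212)/(283 + 703)) = -2977 + 1865/(-675 + 204/986) = -2977 + 1865/(-675 + 204*(1/986)) = -2977 + 1865/(-675 + 6/29) = -2977 + 1865/(-19569/29) = -2977 + 1865*(-29/19569) = -2977 - 54085/19569 = -58310998/19569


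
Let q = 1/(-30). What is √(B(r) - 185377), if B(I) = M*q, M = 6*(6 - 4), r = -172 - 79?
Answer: I*√4634435/5 ≈ 430.55*I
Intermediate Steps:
r = -251
q = -1/30 ≈ -0.033333
M = 12 (M = 6*2 = 12)
B(I) = -⅖ (B(I) = 12*(-1/30) = -⅖)
√(B(r) - 185377) = √(-⅖ - 185377) = √(-926887/5) = I*√4634435/5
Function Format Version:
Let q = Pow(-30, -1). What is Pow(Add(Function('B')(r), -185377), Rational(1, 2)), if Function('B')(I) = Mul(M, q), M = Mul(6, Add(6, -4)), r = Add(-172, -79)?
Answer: Mul(Rational(1, 5), I, Pow(4634435, Rational(1, 2))) ≈ Mul(430.55, I)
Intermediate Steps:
r = -251
q = Rational(-1, 30) ≈ -0.033333
M = 12 (M = Mul(6, 2) = 12)
Function('B')(I) = Rational(-2, 5) (Function('B')(I) = Mul(12, Rational(-1, 30)) = Rational(-2, 5))
Pow(Add(Function('B')(r), -185377), Rational(1, 2)) = Pow(Add(Rational(-2, 5), -185377), Rational(1, 2)) = Pow(Rational(-926887, 5), Rational(1, 2)) = Mul(Rational(1, 5), I, Pow(4634435, Rational(1, 2)))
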